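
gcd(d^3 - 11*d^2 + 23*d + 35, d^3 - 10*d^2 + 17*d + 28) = d^2 - 6*d - 7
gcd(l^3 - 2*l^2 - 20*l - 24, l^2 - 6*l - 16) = l + 2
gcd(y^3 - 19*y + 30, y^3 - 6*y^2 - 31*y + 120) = y^2 + 2*y - 15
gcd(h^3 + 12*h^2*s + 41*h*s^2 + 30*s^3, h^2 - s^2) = h + s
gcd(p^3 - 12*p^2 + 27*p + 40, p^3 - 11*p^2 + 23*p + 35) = p^2 - 4*p - 5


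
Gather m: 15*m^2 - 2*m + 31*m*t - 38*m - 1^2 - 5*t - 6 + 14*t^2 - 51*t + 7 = 15*m^2 + m*(31*t - 40) + 14*t^2 - 56*t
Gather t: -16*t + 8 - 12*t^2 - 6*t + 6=-12*t^2 - 22*t + 14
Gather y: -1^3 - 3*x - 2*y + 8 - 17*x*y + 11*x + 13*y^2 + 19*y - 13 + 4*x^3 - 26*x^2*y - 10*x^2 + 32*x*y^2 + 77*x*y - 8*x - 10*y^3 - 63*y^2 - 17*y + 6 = 4*x^3 - 10*x^2 - 10*y^3 + y^2*(32*x - 50) + y*(-26*x^2 + 60*x)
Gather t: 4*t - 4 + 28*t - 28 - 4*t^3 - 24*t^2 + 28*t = -4*t^3 - 24*t^2 + 60*t - 32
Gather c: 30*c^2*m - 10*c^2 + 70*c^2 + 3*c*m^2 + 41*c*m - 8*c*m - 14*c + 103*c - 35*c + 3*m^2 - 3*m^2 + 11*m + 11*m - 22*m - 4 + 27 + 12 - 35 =c^2*(30*m + 60) + c*(3*m^2 + 33*m + 54)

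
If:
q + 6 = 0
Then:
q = -6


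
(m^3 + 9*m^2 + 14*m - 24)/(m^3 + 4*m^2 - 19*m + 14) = (m^2 + 10*m + 24)/(m^2 + 5*m - 14)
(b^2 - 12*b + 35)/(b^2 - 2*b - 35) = (b - 5)/(b + 5)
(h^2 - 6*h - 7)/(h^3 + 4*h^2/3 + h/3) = 3*(h - 7)/(h*(3*h + 1))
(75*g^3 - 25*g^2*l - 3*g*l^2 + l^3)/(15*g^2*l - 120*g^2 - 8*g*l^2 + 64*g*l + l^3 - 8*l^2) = (5*g + l)/(l - 8)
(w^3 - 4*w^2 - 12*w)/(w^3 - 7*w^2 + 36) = w/(w - 3)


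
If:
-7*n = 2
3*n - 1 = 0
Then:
No Solution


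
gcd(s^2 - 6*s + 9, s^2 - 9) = s - 3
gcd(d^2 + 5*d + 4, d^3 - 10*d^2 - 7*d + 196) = d + 4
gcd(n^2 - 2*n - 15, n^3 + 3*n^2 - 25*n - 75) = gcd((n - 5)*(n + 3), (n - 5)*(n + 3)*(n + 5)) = n^2 - 2*n - 15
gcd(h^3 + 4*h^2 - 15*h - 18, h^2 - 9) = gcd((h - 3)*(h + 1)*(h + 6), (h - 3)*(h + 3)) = h - 3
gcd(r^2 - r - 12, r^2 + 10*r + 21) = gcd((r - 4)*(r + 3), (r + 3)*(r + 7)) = r + 3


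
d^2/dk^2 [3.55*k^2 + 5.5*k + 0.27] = 7.10000000000000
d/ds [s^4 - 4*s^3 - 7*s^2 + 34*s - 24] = 4*s^3 - 12*s^2 - 14*s + 34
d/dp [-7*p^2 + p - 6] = 1 - 14*p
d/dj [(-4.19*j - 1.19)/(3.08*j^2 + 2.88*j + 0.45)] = (12.9052*j^2 + 7.3304*j + 1.5417)/(9.4864*j^4 + 17.7408*j^3 + 11.0664*j^2 + 2.592*j + 0.2025)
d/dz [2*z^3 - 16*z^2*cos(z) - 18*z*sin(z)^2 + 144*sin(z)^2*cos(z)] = 16*z^2*sin(z) + 6*z^2 - 18*z*sin(2*z) - 32*z*cos(z) - 36*sin(z) + 108*sin(3*z) + 9*cos(2*z) - 9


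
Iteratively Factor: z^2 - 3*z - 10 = (z + 2)*(z - 5)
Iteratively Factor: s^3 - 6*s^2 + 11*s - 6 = (s - 1)*(s^2 - 5*s + 6) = (s - 3)*(s - 1)*(s - 2)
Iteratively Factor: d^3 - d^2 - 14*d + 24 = (d - 2)*(d^2 + d - 12) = (d - 3)*(d - 2)*(d + 4)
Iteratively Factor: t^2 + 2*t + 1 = (t + 1)*(t + 1)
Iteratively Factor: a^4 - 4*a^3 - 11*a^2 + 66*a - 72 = (a - 2)*(a^3 - 2*a^2 - 15*a + 36) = (a - 3)*(a - 2)*(a^2 + a - 12) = (a - 3)*(a - 2)*(a + 4)*(a - 3)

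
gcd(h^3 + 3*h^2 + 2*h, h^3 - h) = h^2 + h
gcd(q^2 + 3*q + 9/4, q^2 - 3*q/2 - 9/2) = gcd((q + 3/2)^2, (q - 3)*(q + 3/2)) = q + 3/2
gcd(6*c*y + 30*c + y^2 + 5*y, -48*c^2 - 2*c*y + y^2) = 6*c + y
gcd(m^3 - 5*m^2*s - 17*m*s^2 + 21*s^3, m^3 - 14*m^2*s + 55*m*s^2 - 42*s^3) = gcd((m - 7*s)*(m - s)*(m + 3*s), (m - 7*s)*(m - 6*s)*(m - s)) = m^2 - 8*m*s + 7*s^2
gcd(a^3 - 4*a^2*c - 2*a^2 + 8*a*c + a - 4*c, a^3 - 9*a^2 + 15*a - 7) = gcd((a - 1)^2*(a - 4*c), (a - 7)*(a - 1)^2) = a^2 - 2*a + 1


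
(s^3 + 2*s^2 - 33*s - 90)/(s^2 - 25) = (s^2 - 3*s - 18)/(s - 5)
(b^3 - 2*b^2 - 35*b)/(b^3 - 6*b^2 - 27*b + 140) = b/(b - 4)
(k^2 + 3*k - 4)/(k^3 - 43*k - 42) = (-k^2 - 3*k + 4)/(-k^3 + 43*k + 42)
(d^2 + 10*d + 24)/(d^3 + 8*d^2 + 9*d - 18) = (d + 4)/(d^2 + 2*d - 3)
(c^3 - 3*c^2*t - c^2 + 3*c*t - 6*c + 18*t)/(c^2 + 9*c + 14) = (c^2 - 3*c*t - 3*c + 9*t)/(c + 7)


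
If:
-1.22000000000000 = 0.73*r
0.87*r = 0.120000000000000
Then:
No Solution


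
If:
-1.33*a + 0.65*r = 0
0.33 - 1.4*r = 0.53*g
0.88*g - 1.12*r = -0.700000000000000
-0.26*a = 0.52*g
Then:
No Solution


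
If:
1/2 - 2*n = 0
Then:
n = 1/4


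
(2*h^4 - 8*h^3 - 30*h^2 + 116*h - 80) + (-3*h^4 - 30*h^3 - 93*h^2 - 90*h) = -h^4 - 38*h^3 - 123*h^2 + 26*h - 80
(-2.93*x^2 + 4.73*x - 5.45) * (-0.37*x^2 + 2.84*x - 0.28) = 1.0841*x^4 - 10.0713*x^3 + 16.2701*x^2 - 16.8024*x + 1.526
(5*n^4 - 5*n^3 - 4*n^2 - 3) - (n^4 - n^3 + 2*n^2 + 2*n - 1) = 4*n^4 - 4*n^3 - 6*n^2 - 2*n - 2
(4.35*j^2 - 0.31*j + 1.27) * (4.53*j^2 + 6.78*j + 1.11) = 19.7055*j^4 + 28.0887*j^3 + 8.4798*j^2 + 8.2665*j + 1.4097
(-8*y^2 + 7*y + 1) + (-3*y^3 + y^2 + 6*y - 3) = -3*y^3 - 7*y^2 + 13*y - 2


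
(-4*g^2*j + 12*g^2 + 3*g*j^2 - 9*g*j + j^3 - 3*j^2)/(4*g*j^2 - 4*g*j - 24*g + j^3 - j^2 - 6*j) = (-g + j)/(j + 2)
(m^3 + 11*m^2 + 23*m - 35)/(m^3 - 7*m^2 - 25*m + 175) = (m^2 + 6*m - 7)/(m^2 - 12*m + 35)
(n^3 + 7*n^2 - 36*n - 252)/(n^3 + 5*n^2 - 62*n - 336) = (n - 6)/(n - 8)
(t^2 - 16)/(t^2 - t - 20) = (t - 4)/(t - 5)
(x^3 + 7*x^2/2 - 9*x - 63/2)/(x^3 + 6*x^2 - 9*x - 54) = (x + 7/2)/(x + 6)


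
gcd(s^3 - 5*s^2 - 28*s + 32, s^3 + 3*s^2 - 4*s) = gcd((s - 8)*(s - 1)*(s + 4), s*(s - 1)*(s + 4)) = s^2 + 3*s - 4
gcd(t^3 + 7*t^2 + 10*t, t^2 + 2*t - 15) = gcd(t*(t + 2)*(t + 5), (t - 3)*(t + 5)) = t + 5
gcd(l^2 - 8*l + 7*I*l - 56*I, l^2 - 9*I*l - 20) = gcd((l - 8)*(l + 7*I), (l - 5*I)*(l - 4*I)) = 1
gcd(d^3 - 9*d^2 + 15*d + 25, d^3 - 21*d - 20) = d^2 - 4*d - 5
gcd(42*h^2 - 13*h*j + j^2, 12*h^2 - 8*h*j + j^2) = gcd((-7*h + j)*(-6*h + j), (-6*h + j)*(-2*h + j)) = 6*h - j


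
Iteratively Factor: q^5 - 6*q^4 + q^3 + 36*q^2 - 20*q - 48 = (q + 1)*(q^4 - 7*q^3 + 8*q^2 + 28*q - 48) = (q - 3)*(q + 1)*(q^3 - 4*q^2 - 4*q + 16) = (q - 3)*(q + 1)*(q + 2)*(q^2 - 6*q + 8) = (q - 3)*(q - 2)*(q + 1)*(q + 2)*(q - 4)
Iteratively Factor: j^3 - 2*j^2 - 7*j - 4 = (j - 4)*(j^2 + 2*j + 1) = (j - 4)*(j + 1)*(j + 1)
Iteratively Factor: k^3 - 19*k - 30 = (k + 2)*(k^2 - 2*k - 15) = (k - 5)*(k + 2)*(k + 3)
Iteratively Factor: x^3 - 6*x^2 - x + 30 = (x - 5)*(x^2 - x - 6) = (x - 5)*(x + 2)*(x - 3)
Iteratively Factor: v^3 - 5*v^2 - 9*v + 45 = (v - 5)*(v^2 - 9) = (v - 5)*(v + 3)*(v - 3)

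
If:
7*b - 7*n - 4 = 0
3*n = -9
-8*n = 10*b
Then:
No Solution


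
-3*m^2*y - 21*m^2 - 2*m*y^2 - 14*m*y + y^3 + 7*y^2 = (-3*m + y)*(m + y)*(y + 7)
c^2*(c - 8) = c^3 - 8*c^2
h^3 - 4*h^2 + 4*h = h*(h - 2)^2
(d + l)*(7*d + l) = 7*d^2 + 8*d*l + l^2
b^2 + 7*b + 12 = (b + 3)*(b + 4)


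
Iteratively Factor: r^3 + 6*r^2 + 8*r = (r)*(r^2 + 6*r + 8) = r*(r + 2)*(r + 4)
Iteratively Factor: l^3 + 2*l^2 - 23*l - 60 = (l + 3)*(l^2 - l - 20) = (l + 3)*(l + 4)*(l - 5)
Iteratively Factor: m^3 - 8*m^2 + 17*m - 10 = (m - 1)*(m^2 - 7*m + 10) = (m - 5)*(m - 1)*(m - 2)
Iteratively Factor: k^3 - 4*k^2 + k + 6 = (k + 1)*(k^2 - 5*k + 6) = (k - 3)*(k + 1)*(k - 2)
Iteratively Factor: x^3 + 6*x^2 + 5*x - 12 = (x - 1)*(x^2 + 7*x + 12) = (x - 1)*(x + 3)*(x + 4)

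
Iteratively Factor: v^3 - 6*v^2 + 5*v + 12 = (v + 1)*(v^2 - 7*v + 12) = (v - 3)*(v + 1)*(v - 4)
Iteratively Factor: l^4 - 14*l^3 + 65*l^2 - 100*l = (l - 4)*(l^3 - 10*l^2 + 25*l) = l*(l - 4)*(l^2 - 10*l + 25) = l*(l - 5)*(l - 4)*(l - 5)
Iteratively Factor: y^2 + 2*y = (y + 2)*(y)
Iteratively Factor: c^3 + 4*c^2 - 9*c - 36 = (c + 4)*(c^2 - 9) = (c - 3)*(c + 4)*(c + 3)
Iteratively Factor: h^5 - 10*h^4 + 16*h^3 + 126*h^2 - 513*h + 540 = (h - 3)*(h^4 - 7*h^3 - 5*h^2 + 111*h - 180) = (h - 3)^2*(h^3 - 4*h^2 - 17*h + 60) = (h - 3)^2*(h + 4)*(h^2 - 8*h + 15) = (h - 5)*(h - 3)^2*(h + 4)*(h - 3)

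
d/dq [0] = 0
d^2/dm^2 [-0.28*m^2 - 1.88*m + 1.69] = -0.560000000000000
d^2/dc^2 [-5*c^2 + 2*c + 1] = -10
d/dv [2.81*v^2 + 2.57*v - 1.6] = 5.62*v + 2.57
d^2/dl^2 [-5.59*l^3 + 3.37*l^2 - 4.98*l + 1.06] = 6.74 - 33.54*l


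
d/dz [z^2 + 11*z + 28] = 2*z + 11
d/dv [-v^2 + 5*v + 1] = 5 - 2*v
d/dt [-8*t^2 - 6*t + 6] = -16*t - 6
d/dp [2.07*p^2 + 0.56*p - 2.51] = 4.14*p + 0.56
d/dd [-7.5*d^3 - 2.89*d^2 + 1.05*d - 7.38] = -22.5*d^2 - 5.78*d + 1.05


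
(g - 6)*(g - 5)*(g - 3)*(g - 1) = g^4 - 15*g^3 + 77*g^2 - 153*g + 90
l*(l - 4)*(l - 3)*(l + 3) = l^4 - 4*l^3 - 9*l^2 + 36*l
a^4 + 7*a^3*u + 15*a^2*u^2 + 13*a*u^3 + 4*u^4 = (a + u)^3*(a + 4*u)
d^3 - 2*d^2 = d^2*(d - 2)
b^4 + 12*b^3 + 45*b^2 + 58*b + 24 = (b + 1)^2*(b + 4)*(b + 6)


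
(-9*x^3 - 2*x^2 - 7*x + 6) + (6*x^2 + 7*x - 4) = -9*x^3 + 4*x^2 + 2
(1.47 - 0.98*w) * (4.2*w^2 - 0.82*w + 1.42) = -4.116*w^3 + 6.9776*w^2 - 2.597*w + 2.0874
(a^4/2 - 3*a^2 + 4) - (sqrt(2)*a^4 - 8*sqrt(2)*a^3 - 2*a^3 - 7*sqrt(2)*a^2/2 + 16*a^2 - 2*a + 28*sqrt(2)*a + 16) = -sqrt(2)*a^4 + a^4/2 + 2*a^3 + 8*sqrt(2)*a^3 - 19*a^2 + 7*sqrt(2)*a^2/2 - 28*sqrt(2)*a + 2*a - 12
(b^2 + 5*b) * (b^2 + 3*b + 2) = b^4 + 8*b^3 + 17*b^2 + 10*b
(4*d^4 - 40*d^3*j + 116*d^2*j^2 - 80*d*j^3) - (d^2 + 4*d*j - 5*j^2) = 4*d^4 - 40*d^3*j + 116*d^2*j^2 - d^2 - 80*d*j^3 - 4*d*j + 5*j^2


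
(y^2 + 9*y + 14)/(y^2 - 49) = (y + 2)/(y - 7)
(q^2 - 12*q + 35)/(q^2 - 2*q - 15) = (q - 7)/(q + 3)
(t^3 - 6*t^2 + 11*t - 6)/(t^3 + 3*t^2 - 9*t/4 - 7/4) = 4*(t^2 - 5*t + 6)/(4*t^2 + 16*t + 7)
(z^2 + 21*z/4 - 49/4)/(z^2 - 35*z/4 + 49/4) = (z + 7)/(z - 7)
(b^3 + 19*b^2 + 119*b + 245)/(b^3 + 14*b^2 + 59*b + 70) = (b + 7)/(b + 2)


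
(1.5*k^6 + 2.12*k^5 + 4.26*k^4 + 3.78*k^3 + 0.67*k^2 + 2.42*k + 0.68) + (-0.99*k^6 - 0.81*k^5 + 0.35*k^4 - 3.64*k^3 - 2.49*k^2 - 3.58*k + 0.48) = 0.51*k^6 + 1.31*k^5 + 4.61*k^4 + 0.14*k^3 - 1.82*k^2 - 1.16*k + 1.16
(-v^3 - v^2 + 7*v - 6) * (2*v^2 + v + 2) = -2*v^5 - 3*v^4 + 11*v^3 - 7*v^2 + 8*v - 12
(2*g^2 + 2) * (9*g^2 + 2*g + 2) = 18*g^4 + 4*g^3 + 22*g^2 + 4*g + 4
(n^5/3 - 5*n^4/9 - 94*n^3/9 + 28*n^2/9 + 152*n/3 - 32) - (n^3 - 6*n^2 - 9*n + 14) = n^5/3 - 5*n^4/9 - 103*n^3/9 + 82*n^2/9 + 179*n/3 - 46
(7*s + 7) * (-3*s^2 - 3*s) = -21*s^3 - 42*s^2 - 21*s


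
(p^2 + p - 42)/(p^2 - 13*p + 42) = (p + 7)/(p - 7)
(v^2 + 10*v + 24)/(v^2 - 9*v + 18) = (v^2 + 10*v + 24)/(v^2 - 9*v + 18)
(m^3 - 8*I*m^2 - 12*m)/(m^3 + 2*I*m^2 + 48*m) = (m - 2*I)/(m + 8*I)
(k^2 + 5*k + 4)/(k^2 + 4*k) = (k + 1)/k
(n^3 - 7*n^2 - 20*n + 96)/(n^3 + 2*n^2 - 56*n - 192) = (n - 3)/(n + 6)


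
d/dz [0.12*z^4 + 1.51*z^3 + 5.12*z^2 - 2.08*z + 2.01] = 0.48*z^3 + 4.53*z^2 + 10.24*z - 2.08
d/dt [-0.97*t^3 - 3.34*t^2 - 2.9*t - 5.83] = -2.91*t^2 - 6.68*t - 2.9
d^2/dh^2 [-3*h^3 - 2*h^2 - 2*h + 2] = -18*h - 4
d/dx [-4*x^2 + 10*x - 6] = 10 - 8*x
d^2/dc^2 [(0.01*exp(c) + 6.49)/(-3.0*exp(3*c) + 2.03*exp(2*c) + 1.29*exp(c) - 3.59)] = (-0.36*exp(6*c) - 525.5073*exp(5*c) + 434.569091*exp(4*c) - 55.319677*exp(3*c) + 577.652349*exp(2*c) - 200.035012*exp(c) - 30.18472)*exp(c)/(27.0*exp(9*c) - 54.81*exp(8*c) + 2.25809999999999*exp(7*c) + 135.701173*exp(6*c) - 132.149583*exp(5*c) - 49.112076*exp(4*c) + 170.253009*exp(3*c) - 60.566172*exp(2*c) - 49.876947*exp(c) + 46.268279)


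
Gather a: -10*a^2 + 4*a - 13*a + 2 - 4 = -10*a^2 - 9*a - 2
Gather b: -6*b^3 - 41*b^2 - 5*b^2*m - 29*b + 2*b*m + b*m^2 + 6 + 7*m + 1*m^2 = -6*b^3 + b^2*(-5*m - 41) + b*(m^2 + 2*m - 29) + m^2 + 7*m + 6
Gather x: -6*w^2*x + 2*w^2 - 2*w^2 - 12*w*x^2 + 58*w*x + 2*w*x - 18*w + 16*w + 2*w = -12*w*x^2 + x*(-6*w^2 + 60*w)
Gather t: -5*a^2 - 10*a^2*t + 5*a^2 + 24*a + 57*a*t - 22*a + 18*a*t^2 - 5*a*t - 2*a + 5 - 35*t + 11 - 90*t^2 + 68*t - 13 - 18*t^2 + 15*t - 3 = t^2*(18*a - 108) + t*(-10*a^2 + 52*a + 48)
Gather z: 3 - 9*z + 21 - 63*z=24 - 72*z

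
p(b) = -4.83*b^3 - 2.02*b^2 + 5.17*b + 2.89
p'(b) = -14.49*b^2 - 4.04*b + 5.17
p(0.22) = 3.88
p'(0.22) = 3.58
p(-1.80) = 15.21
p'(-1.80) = -34.51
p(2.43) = -65.78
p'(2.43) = -90.21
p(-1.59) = 8.98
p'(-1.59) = -25.04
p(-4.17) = 296.44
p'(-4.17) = -229.95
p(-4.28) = 322.44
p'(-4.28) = -242.97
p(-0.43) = 0.68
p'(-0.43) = 4.23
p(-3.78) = 215.35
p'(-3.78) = -186.60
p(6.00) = -1082.09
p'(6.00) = -540.71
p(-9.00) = 3313.81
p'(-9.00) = -1132.16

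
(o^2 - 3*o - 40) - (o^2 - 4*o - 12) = o - 28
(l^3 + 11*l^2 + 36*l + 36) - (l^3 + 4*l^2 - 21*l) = 7*l^2 + 57*l + 36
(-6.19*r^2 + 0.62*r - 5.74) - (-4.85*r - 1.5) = -6.19*r^2 + 5.47*r - 4.24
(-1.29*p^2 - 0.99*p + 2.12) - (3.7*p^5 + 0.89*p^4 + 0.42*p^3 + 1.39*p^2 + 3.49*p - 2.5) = -3.7*p^5 - 0.89*p^4 - 0.42*p^3 - 2.68*p^2 - 4.48*p + 4.62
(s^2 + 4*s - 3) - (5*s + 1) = s^2 - s - 4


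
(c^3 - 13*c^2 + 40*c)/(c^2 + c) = (c^2 - 13*c + 40)/(c + 1)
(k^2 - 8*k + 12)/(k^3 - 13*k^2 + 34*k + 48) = (k - 2)/(k^2 - 7*k - 8)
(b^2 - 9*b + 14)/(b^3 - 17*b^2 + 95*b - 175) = (b - 2)/(b^2 - 10*b + 25)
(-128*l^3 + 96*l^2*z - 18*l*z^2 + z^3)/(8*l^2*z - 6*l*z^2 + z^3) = (64*l^2 - 16*l*z + z^2)/(z*(-4*l + z))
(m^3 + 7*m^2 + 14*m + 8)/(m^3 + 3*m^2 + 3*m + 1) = (m^2 + 6*m + 8)/(m^2 + 2*m + 1)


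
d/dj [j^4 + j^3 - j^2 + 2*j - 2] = 4*j^3 + 3*j^2 - 2*j + 2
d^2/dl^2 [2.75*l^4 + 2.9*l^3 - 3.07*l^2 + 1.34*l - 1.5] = 33.0*l^2 + 17.4*l - 6.14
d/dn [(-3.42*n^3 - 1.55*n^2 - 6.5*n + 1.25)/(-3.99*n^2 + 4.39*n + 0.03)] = (13.6458*n^4 - 30.0276*n^3 - 33.0473*n^2 + 9.882*n - 5.6825)/(15.9201*n^4 - 35.0322*n^3 + 19.0327*n^2 + 0.2634*n + 0.0009)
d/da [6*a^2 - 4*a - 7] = 12*a - 4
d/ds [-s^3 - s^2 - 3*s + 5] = -3*s^2 - 2*s - 3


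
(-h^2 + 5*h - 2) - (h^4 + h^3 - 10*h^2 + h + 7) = -h^4 - h^3 + 9*h^2 + 4*h - 9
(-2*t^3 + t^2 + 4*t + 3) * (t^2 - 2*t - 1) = -2*t^5 + 5*t^4 + 4*t^3 - 6*t^2 - 10*t - 3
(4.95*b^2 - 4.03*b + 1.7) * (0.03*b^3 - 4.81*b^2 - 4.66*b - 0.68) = 0.1485*b^5 - 23.9304*b^4 - 3.6317*b^3 + 7.2368*b^2 - 5.1816*b - 1.156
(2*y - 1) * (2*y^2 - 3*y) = 4*y^3 - 8*y^2 + 3*y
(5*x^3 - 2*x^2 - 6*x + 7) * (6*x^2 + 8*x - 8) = 30*x^5 + 28*x^4 - 92*x^3 + 10*x^2 + 104*x - 56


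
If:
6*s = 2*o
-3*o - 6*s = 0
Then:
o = 0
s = 0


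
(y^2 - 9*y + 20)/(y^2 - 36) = (y^2 - 9*y + 20)/(y^2 - 36)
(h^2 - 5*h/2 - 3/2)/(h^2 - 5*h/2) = (2*h^2 - 5*h - 3)/(h*(2*h - 5))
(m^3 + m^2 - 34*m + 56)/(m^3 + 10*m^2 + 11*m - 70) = (m - 4)/(m + 5)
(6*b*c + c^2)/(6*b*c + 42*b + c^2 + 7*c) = c/(c + 7)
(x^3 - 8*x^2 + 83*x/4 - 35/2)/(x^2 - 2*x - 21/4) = (2*x^2 - 9*x + 10)/(2*x + 3)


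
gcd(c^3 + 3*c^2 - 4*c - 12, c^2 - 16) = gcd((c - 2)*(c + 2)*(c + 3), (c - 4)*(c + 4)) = 1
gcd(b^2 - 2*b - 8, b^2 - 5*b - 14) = b + 2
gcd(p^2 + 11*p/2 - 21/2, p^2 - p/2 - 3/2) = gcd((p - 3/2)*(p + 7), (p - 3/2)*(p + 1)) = p - 3/2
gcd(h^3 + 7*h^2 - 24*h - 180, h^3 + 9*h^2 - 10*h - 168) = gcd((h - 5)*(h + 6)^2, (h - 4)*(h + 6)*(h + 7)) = h + 6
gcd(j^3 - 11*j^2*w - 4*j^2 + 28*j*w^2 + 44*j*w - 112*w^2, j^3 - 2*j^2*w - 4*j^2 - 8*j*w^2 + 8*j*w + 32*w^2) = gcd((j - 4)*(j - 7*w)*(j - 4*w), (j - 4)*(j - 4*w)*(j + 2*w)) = -j^2 + 4*j*w + 4*j - 16*w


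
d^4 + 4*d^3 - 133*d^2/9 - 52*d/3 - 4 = (d - 3)*(d + 1/3)*(d + 2/3)*(d + 6)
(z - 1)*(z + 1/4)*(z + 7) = z^3 + 25*z^2/4 - 11*z/2 - 7/4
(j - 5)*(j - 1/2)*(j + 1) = j^3 - 9*j^2/2 - 3*j + 5/2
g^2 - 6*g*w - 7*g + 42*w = (g - 7)*(g - 6*w)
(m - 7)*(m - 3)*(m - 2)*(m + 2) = m^4 - 10*m^3 + 17*m^2 + 40*m - 84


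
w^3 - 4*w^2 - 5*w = w*(w - 5)*(w + 1)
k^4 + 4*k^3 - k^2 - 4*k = k*(k - 1)*(k + 1)*(k + 4)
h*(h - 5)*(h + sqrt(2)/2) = h^3 - 5*h^2 + sqrt(2)*h^2/2 - 5*sqrt(2)*h/2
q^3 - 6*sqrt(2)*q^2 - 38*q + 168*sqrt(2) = (q - 7*sqrt(2))*(q - 3*sqrt(2))*(q + 4*sqrt(2))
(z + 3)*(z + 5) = z^2 + 8*z + 15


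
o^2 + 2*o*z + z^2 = (o + z)^2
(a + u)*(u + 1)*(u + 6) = a*u^2 + 7*a*u + 6*a + u^3 + 7*u^2 + 6*u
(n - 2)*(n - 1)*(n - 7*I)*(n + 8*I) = n^4 - 3*n^3 + I*n^3 + 58*n^2 - 3*I*n^2 - 168*n + 2*I*n + 112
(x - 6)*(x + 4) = x^2 - 2*x - 24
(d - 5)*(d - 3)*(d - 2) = d^3 - 10*d^2 + 31*d - 30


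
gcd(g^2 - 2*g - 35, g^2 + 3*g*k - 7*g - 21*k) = g - 7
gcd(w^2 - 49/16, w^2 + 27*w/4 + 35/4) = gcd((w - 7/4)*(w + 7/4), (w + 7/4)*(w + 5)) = w + 7/4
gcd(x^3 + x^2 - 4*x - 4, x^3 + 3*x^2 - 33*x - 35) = x + 1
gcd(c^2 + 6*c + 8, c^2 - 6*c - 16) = c + 2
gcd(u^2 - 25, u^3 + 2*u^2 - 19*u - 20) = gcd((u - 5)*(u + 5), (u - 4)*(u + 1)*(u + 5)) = u + 5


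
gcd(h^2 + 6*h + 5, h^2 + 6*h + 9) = 1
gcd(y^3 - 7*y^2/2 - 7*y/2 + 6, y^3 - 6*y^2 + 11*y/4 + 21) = y^2 - 5*y/2 - 6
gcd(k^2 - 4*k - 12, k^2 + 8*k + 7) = 1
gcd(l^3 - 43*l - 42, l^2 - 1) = l + 1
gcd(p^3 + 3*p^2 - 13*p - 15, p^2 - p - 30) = p + 5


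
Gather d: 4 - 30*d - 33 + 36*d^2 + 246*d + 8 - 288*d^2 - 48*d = -252*d^2 + 168*d - 21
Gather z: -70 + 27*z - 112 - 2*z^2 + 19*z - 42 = -2*z^2 + 46*z - 224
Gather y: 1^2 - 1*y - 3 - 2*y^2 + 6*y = -2*y^2 + 5*y - 2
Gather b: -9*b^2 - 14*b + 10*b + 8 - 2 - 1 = -9*b^2 - 4*b + 5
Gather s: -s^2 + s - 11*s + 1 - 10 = -s^2 - 10*s - 9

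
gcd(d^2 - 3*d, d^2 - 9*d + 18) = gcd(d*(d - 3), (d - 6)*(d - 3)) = d - 3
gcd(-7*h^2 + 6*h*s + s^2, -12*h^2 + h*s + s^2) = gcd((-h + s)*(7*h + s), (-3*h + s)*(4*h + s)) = 1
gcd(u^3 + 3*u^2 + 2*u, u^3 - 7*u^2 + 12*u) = u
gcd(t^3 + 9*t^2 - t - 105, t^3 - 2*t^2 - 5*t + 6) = t - 3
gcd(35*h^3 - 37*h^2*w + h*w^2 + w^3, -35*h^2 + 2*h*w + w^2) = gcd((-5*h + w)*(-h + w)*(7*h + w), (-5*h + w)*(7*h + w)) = -35*h^2 + 2*h*w + w^2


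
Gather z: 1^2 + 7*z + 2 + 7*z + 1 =14*z + 4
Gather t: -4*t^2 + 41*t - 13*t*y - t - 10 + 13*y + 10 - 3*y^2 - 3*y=-4*t^2 + t*(40 - 13*y) - 3*y^2 + 10*y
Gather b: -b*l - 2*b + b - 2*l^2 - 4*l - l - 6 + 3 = b*(-l - 1) - 2*l^2 - 5*l - 3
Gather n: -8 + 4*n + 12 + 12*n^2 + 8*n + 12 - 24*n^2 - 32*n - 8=-12*n^2 - 20*n + 8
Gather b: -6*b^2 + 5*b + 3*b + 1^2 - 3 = -6*b^2 + 8*b - 2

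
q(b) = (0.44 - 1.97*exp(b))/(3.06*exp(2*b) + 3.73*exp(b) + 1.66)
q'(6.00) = 0.00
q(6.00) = 0.00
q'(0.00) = -0.02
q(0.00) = -0.18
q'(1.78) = 0.07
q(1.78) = -0.09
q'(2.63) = 0.04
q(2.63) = -0.04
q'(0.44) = 0.04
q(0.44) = -0.18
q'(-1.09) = -0.16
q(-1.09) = -0.07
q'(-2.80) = -0.09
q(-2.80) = 0.17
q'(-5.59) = -0.01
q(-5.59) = 0.26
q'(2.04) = 0.06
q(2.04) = -0.07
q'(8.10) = 0.00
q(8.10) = -0.00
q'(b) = (0.44 - 1.97*exp(b))*(-6.12*exp(2*b) - 3.73*exp(b))/(3.06*exp(2*b) + 3.73*exp(b) + 1.66)^2 - 1.97*exp(b)/(3.06*exp(2*b) + 3.73*exp(b) + 1.66) = (6.0282*exp(2*b) - 2.6928*exp(b) - 4.9114)*exp(b)/(9.3636*exp(4*b) + 22.8276*exp(3*b) + 24.0721*exp(2*b) + 12.3836*exp(b) + 2.7556)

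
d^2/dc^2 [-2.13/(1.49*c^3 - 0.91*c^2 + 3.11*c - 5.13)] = ((19.0422*c - 3.8766)*(1.49*c^3 - 0.91*c^2 + 3.11*c - 5.13) - 2.13*(4.47*c^2 - 1.82*c + 3.11)*(8.94*c^2 - 3.64*c + 6.22))/(1.49*c^3 - 0.91*c^2 + 3.11*c - 5.13)^3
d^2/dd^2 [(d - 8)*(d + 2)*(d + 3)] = 6*d - 6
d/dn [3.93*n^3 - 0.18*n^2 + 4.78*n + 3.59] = 11.79*n^2 - 0.36*n + 4.78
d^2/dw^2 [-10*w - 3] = 0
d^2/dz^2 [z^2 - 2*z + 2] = 2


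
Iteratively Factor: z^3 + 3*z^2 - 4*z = (z + 4)*(z^2 - z) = z*(z + 4)*(z - 1)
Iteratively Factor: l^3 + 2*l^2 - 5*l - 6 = (l - 2)*(l^2 + 4*l + 3) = (l - 2)*(l + 1)*(l + 3)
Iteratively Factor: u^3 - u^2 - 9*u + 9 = (u - 1)*(u^2 - 9) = (u - 3)*(u - 1)*(u + 3)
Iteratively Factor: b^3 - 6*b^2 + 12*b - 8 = (b - 2)*(b^2 - 4*b + 4) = (b - 2)^2*(b - 2)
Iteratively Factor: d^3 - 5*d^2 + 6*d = (d - 3)*(d^2 - 2*d) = d*(d - 3)*(d - 2)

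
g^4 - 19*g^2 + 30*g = g*(g - 3)*(g - 2)*(g + 5)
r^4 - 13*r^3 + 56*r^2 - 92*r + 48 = (r - 6)*(r - 4)*(r - 2)*(r - 1)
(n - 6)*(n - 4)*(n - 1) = n^3 - 11*n^2 + 34*n - 24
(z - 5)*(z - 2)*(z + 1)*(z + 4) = z^4 - 2*z^3 - 21*z^2 + 22*z + 40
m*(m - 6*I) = m^2 - 6*I*m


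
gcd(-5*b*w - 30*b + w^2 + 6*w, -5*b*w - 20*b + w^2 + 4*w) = -5*b + w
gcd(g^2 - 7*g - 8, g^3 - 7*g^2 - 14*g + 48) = g - 8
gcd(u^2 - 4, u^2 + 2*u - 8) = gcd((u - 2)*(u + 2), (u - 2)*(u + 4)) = u - 2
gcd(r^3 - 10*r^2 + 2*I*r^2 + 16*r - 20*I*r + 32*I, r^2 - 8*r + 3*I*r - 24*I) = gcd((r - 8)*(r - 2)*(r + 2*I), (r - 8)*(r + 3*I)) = r - 8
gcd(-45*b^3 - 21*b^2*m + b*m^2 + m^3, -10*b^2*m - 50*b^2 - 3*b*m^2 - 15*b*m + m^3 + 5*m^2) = 5*b - m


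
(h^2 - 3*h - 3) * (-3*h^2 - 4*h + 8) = -3*h^4 + 5*h^3 + 29*h^2 - 12*h - 24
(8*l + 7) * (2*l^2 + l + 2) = 16*l^3 + 22*l^2 + 23*l + 14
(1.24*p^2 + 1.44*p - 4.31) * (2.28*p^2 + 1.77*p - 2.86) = 2.8272*p^4 + 5.478*p^3 - 10.8244*p^2 - 11.7471*p + 12.3266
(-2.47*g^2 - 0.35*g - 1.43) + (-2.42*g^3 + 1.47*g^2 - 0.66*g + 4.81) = -2.42*g^3 - 1.0*g^2 - 1.01*g + 3.38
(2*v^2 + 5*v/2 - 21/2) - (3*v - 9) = 2*v^2 - v/2 - 3/2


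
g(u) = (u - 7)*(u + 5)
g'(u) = 2*u - 2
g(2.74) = -32.97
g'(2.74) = 3.48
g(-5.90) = 11.61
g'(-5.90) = -13.80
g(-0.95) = -32.20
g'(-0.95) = -3.90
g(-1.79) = -28.22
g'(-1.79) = -5.58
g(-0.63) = -33.34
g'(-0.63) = -3.26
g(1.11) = -35.99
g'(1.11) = 0.22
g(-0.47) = -33.84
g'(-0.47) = -2.94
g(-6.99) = 27.84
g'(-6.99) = -15.98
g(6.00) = -11.00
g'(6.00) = 10.00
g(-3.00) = -20.00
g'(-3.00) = -8.00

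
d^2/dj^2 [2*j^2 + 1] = 4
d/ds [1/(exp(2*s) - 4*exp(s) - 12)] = 2*(2 - exp(s))*exp(s)/(-exp(2*s) + 4*exp(s) + 12)^2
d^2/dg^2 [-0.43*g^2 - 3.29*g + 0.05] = -0.860000000000000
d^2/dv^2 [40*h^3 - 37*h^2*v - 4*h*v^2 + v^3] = -8*h + 6*v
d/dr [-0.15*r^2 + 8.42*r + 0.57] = 8.42 - 0.3*r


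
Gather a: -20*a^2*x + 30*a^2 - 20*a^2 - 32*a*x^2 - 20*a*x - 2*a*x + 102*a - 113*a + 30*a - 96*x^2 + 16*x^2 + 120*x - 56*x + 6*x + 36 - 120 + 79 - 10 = a^2*(10 - 20*x) + a*(-32*x^2 - 22*x + 19) - 80*x^2 + 70*x - 15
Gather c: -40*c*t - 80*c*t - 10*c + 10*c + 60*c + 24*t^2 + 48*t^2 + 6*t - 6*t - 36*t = c*(60 - 120*t) + 72*t^2 - 36*t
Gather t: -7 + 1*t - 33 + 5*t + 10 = 6*t - 30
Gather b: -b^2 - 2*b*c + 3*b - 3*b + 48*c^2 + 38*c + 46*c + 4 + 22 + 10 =-b^2 - 2*b*c + 48*c^2 + 84*c + 36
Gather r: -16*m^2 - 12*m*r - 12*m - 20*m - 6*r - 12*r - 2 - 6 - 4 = -16*m^2 - 32*m + r*(-12*m - 18) - 12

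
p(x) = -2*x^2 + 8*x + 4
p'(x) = 8 - 4*x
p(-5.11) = -89.10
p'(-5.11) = 28.44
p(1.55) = 11.60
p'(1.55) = 1.80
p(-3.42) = -46.75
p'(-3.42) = 21.68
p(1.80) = 11.92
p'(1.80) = 0.80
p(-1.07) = -6.85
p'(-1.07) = 12.28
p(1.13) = 10.49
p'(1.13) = 3.48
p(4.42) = 0.29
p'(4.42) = -9.68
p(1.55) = 11.60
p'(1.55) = 1.80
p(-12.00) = -380.00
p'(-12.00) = 56.00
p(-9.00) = -230.00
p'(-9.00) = 44.00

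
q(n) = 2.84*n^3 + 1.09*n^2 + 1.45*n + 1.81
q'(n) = 8.52*n^2 + 2.18*n + 1.45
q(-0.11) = 1.66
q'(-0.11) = 1.31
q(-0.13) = 1.63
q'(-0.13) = 1.31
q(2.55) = 59.69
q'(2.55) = 62.41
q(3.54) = 146.59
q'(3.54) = 115.94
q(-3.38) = -100.30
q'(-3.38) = 91.42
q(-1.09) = -2.15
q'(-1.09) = 9.20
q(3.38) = 128.83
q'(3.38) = 106.15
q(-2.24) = -27.89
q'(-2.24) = 39.32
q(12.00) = 5083.69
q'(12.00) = 1254.49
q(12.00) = 5083.69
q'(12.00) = 1254.49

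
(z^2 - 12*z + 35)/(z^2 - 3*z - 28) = (z - 5)/(z + 4)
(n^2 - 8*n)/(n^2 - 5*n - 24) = n/(n + 3)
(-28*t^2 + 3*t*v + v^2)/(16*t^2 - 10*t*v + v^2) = (-28*t^2 + 3*t*v + v^2)/(16*t^2 - 10*t*v + v^2)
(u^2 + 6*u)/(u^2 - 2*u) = (u + 6)/(u - 2)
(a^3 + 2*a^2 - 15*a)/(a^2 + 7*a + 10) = a*(a - 3)/(a + 2)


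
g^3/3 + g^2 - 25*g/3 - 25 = (g/3 + 1)*(g - 5)*(g + 5)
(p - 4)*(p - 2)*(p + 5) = p^3 - p^2 - 22*p + 40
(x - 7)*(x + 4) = x^2 - 3*x - 28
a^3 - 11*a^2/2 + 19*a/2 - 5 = (a - 5/2)*(a - 2)*(a - 1)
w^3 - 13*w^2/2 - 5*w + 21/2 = (w - 7)*(w - 1)*(w + 3/2)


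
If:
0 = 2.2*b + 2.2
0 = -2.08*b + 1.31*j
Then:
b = -1.00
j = -1.59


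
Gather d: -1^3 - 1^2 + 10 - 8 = 0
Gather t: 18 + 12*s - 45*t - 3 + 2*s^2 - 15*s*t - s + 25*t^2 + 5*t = 2*s^2 + 11*s + 25*t^2 + t*(-15*s - 40) + 15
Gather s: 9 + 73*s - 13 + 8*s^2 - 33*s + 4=8*s^2 + 40*s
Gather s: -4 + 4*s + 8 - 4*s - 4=0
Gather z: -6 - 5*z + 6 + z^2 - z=z^2 - 6*z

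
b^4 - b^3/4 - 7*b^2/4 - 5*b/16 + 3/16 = (b - 3/2)*(b - 1/4)*(b + 1/2)*(b + 1)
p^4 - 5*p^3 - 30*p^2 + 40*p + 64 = (p - 8)*(p - 2)*(p + 1)*(p + 4)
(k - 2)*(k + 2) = k^2 - 4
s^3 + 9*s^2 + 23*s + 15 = (s + 1)*(s + 3)*(s + 5)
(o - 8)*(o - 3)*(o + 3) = o^3 - 8*o^2 - 9*o + 72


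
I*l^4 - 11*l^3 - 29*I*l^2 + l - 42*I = (l + 2*I)*(l + 3*I)*(l + 7*I)*(I*l + 1)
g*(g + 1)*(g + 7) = g^3 + 8*g^2 + 7*g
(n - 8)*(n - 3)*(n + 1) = n^3 - 10*n^2 + 13*n + 24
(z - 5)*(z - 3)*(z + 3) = z^3 - 5*z^2 - 9*z + 45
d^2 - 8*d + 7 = (d - 7)*(d - 1)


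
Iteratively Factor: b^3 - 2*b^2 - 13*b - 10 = (b - 5)*(b^2 + 3*b + 2) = (b - 5)*(b + 2)*(b + 1)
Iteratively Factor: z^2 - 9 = (z + 3)*(z - 3)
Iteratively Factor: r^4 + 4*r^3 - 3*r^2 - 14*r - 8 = (r - 2)*(r^3 + 6*r^2 + 9*r + 4) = (r - 2)*(r + 1)*(r^2 + 5*r + 4) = (r - 2)*(r + 1)*(r + 4)*(r + 1)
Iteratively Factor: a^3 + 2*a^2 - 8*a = (a - 2)*(a^2 + 4*a) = a*(a - 2)*(a + 4)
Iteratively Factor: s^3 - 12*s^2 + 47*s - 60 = (s - 4)*(s^2 - 8*s + 15) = (s - 4)*(s - 3)*(s - 5)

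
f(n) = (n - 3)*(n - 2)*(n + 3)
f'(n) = (n - 3)*(n - 2) + (n - 3)*(n + 3) + (n - 2)*(n + 3) = 3*n^2 - 4*n - 9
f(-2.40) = 14.26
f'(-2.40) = 17.88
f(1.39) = 4.31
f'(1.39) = -8.76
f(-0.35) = 20.86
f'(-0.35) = -7.23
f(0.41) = 14.04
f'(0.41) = -10.14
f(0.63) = 11.79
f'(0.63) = -10.33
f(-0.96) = 23.91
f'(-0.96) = -2.40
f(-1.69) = 22.67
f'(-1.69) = 6.33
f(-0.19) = 19.63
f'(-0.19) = -8.13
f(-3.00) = 0.00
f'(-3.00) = 30.00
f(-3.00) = 0.00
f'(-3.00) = 30.00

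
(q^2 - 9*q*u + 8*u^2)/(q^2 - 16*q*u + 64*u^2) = (q - u)/(q - 8*u)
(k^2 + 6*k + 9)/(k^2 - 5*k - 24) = (k + 3)/(k - 8)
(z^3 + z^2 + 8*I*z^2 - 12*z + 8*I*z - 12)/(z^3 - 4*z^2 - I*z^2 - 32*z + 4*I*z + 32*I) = (z^3 + z^2*(1 + 8*I) + z*(-12 + 8*I) - 12)/(z^3 + z^2*(-4 - I) + z*(-32 + 4*I) + 32*I)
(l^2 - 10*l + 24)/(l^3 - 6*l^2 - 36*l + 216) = (l - 4)/(l^2 - 36)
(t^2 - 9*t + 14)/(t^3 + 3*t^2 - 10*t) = (t - 7)/(t*(t + 5))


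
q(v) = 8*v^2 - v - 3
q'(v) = 16*v - 1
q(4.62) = 163.14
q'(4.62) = 72.92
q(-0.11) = -2.79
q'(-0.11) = -2.76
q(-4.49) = 162.77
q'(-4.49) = -72.84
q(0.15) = -2.97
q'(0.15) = 1.40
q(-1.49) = 16.25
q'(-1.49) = -24.84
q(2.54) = 46.07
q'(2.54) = 39.64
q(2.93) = 62.75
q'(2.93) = 45.88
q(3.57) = 95.39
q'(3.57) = 56.12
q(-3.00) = 72.00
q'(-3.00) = -49.00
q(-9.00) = 654.00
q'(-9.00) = -145.00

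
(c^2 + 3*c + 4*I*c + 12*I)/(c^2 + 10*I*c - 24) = (c + 3)/(c + 6*I)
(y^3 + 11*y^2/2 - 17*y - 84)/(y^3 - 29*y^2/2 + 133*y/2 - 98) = (2*y^2 + 19*y + 42)/(2*y^2 - 21*y + 49)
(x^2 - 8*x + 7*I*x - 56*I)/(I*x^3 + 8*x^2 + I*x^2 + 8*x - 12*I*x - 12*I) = (-I*x^2 + x*(7 + 8*I) - 56)/(x^3 + x^2*(1 - 8*I) + x*(-12 - 8*I) - 12)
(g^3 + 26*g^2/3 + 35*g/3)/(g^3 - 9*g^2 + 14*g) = (3*g^2 + 26*g + 35)/(3*(g^2 - 9*g + 14))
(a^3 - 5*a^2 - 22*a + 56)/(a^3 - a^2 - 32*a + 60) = (a^2 - 3*a - 28)/(a^2 + a - 30)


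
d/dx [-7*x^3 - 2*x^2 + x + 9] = -21*x^2 - 4*x + 1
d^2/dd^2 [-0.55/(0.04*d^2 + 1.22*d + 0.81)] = (0.00176*d^2 + 0.05368*d - 0.55*(0.08*d + 1.22)*(0.16*d + 2.44) + 0.03564)/(0.04*d^2 + 1.22*d + 0.81)^3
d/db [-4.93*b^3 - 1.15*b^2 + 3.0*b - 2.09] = -14.79*b^2 - 2.3*b + 3.0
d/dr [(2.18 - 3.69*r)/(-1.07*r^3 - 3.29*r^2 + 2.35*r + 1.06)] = (-7.8966*r^3 - 5.1423*r^2 + 14.3444*r - 9.0344)/(1.1449*r^6 + 7.0406*r^5 + 5.7951*r^4 - 17.7314*r^3 - 1.4523*r^2 + 4.982*r + 1.1236)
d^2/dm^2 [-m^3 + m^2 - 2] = 2 - 6*m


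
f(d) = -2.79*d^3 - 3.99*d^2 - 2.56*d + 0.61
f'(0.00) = -2.56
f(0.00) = 0.61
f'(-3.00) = -53.95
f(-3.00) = 47.71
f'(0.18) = -4.27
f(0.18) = 0.00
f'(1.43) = -31.09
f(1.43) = -19.37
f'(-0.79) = -1.48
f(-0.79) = 1.52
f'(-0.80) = -1.53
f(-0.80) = 1.53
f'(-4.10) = -110.54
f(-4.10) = 136.32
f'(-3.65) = -84.94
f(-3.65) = 92.47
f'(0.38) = -6.80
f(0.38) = -1.09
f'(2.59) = -79.37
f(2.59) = -81.26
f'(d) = -8.37*d^2 - 7.98*d - 2.56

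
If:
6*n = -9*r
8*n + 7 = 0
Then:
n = -7/8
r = 7/12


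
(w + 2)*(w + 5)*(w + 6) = w^3 + 13*w^2 + 52*w + 60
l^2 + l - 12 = (l - 3)*(l + 4)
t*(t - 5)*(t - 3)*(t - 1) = t^4 - 9*t^3 + 23*t^2 - 15*t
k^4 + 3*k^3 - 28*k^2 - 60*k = k*(k - 5)*(k + 2)*(k + 6)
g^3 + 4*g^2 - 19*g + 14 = (g - 2)*(g - 1)*(g + 7)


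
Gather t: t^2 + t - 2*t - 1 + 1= t^2 - t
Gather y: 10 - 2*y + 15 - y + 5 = 30 - 3*y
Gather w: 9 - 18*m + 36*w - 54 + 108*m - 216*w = 90*m - 180*w - 45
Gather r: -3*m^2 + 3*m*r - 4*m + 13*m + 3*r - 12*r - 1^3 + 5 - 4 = -3*m^2 + 9*m + r*(3*m - 9)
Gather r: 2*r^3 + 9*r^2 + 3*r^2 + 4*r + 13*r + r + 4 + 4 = 2*r^3 + 12*r^2 + 18*r + 8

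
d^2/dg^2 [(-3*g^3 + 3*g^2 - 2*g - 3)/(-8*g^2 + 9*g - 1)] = 2*(131*g^3 + 567*g^2 - 687*g + 234)/(512*g^6 - 1728*g^5 + 2136*g^4 - 1161*g^3 + 267*g^2 - 27*g + 1)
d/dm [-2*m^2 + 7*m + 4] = 7 - 4*m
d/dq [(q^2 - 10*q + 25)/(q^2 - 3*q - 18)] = (7*q^2 - 86*q + 255)/(q^4 - 6*q^3 - 27*q^2 + 108*q + 324)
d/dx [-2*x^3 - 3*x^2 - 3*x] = -6*x^2 - 6*x - 3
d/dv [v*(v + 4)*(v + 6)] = 3*v^2 + 20*v + 24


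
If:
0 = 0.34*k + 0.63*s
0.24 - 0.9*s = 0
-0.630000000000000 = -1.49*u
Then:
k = -0.49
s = 0.27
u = 0.42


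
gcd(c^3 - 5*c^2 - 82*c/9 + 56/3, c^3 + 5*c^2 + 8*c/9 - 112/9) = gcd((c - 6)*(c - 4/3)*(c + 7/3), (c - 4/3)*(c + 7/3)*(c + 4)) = c^2 + c - 28/9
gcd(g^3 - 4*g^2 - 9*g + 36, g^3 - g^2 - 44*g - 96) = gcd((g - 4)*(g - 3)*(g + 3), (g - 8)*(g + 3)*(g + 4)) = g + 3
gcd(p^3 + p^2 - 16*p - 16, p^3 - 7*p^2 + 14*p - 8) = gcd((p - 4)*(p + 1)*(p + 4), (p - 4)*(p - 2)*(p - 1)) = p - 4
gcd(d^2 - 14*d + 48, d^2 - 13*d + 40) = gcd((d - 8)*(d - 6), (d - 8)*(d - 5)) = d - 8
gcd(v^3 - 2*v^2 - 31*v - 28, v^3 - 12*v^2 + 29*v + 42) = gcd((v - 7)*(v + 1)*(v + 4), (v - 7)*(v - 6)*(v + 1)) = v^2 - 6*v - 7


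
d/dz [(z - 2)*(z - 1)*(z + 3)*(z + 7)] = 4*z^3 + 21*z^2 - 14*z - 43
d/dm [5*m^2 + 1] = 10*m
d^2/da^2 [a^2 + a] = 2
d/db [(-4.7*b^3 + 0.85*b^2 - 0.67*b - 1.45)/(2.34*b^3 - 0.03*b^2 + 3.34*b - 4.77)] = (-1.848*b^4 - 28.2604*b^3 + 80.2549*b^2 - 8.196*b + 8.0389)/(5.4756*b^6 - 0.1404*b^5 + 15.6321*b^4 - 22.524*b^3 + 11.4418*b^2 - 31.8636*b + 22.7529)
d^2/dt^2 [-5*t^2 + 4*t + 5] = -10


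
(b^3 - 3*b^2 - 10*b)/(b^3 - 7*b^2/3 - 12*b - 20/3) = 3*b/(3*b + 2)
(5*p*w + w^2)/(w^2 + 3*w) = (5*p + w)/(w + 3)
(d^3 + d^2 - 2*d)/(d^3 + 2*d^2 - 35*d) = (d^2 + d - 2)/(d^2 + 2*d - 35)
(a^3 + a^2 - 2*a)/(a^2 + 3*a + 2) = a*(a - 1)/(a + 1)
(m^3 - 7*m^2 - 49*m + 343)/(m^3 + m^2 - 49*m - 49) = (m - 7)/(m + 1)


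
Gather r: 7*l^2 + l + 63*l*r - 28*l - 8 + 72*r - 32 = 7*l^2 - 27*l + r*(63*l + 72) - 40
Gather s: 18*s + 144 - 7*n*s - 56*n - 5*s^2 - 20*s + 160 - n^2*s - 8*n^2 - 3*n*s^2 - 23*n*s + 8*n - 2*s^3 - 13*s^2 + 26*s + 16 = -8*n^2 - 48*n - 2*s^3 + s^2*(-3*n - 18) + s*(-n^2 - 30*n + 24) + 320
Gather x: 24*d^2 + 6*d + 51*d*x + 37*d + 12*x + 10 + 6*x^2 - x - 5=24*d^2 + 43*d + 6*x^2 + x*(51*d + 11) + 5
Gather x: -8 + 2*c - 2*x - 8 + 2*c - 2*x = 4*c - 4*x - 16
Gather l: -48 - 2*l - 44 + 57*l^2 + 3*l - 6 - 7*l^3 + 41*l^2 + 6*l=-7*l^3 + 98*l^2 + 7*l - 98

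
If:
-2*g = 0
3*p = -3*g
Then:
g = 0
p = 0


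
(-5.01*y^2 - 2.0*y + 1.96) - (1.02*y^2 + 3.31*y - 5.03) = -6.03*y^2 - 5.31*y + 6.99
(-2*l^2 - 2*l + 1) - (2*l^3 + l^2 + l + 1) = -2*l^3 - 3*l^2 - 3*l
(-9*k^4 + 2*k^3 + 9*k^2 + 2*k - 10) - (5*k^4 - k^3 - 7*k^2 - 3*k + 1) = -14*k^4 + 3*k^3 + 16*k^2 + 5*k - 11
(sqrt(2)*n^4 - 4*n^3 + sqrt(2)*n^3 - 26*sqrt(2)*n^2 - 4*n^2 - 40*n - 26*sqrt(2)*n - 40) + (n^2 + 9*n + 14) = sqrt(2)*n^4 - 4*n^3 + sqrt(2)*n^3 - 26*sqrt(2)*n^2 - 3*n^2 - 26*sqrt(2)*n - 31*n - 26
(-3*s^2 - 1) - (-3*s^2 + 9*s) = -9*s - 1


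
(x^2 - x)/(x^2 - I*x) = (x - 1)/(x - I)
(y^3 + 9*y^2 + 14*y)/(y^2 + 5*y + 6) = y*(y + 7)/(y + 3)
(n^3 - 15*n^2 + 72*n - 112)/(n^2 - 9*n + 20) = (n^2 - 11*n + 28)/(n - 5)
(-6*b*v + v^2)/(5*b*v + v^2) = (-6*b + v)/(5*b + v)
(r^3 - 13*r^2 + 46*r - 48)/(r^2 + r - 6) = (r^2 - 11*r + 24)/(r + 3)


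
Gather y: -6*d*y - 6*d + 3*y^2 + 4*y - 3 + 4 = -6*d + 3*y^2 + y*(4 - 6*d) + 1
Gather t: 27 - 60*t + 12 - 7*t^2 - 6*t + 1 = -7*t^2 - 66*t + 40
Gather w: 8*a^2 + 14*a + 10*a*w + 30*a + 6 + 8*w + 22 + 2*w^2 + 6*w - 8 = 8*a^2 + 44*a + 2*w^2 + w*(10*a + 14) + 20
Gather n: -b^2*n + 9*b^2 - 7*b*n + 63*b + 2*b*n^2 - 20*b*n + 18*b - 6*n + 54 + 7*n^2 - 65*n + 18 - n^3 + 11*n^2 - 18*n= 9*b^2 + 81*b - n^3 + n^2*(2*b + 18) + n*(-b^2 - 27*b - 89) + 72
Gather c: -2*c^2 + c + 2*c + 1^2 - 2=-2*c^2 + 3*c - 1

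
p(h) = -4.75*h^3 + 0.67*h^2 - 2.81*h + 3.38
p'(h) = -14.25*h^2 + 1.34*h - 2.81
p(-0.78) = 8.23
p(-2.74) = 113.82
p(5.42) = -748.46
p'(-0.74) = -11.60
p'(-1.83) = -52.98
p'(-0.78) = -12.52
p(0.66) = 0.45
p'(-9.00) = -1169.12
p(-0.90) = 9.91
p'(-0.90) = -15.56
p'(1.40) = -28.86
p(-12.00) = 8341.58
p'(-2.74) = -113.46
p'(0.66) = -8.13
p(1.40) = -12.27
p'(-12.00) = -2070.89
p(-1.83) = 39.88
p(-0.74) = 7.75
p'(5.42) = -414.16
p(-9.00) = 3545.69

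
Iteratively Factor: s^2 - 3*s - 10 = (s + 2)*(s - 5)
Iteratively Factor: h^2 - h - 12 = (h - 4)*(h + 3)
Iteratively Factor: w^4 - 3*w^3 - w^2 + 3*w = (w)*(w^3 - 3*w^2 - w + 3) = w*(w - 3)*(w^2 - 1) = w*(w - 3)*(w + 1)*(w - 1)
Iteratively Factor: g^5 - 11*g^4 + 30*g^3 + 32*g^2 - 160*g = (g + 2)*(g^4 - 13*g^3 + 56*g^2 - 80*g) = (g - 4)*(g + 2)*(g^3 - 9*g^2 + 20*g) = (g - 5)*(g - 4)*(g + 2)*(g^2 - 4*g) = (g - 5)*(g - 4)^2*(g + 2)*(g)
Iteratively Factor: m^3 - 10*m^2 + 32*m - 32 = (m - 2)*(m^2 - 8*m + 16) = (m - 4)*(m - 2)*(m - 4)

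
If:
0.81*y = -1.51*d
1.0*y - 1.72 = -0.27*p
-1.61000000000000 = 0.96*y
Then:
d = 0.90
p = 12.58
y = -1.68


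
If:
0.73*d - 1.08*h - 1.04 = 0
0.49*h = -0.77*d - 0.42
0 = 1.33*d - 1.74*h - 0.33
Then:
No Solution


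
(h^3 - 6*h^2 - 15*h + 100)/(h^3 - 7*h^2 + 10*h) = (h^2 - h - 20)/(h*(h - 2))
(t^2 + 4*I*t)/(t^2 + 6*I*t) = (t + 4*I)/(t + 6*I)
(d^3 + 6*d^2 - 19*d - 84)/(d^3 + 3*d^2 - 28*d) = (d + 3)/d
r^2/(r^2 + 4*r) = r/(r + 4)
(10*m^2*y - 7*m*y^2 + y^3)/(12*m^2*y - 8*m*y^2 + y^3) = (-5*m + y)/(-6*m + y)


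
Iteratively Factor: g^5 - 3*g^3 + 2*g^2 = (g - 1)*(g^4 + g^3 - 2*g^2) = g*(g - 1)*(g^3 + g^2 - 2*g) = g^2*(g - 1)*(g^2 + g - 2) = g^2*(g - 1)^2*(g + 2)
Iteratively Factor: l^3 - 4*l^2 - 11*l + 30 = (l + 3)*(l^2 - 7*l + 10) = (l - 2)*(l + 3)*(l - 5)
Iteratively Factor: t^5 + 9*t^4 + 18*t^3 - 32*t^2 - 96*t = (t + 4)*(t^4 + 5*t^3 - 2*t^2 - 24*t) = (t + 4)^2*(t^3 + t^2 - 6*t) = (t + 3)*(t + 4)^2*(t^2 - 2*t) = t*(t + 3)*(t + 4)^2*(t - 2)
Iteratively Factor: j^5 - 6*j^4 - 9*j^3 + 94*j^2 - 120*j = (j - 3)*(j^4 - 3*j^3 - 18*j^2 + 40*j) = j*(j - 3)*(j^3 - 3*j^2 - 18*j + 40) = j*(j - 5)*(j - 3)*(j^2 + 2*j - 8) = j*(j - 5)*(j - 3)*(j - 2)*(j + 4)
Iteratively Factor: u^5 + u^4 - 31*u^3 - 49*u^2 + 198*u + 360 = (u + 2)*(u^4 - u^3 - 29*u^2 + 9*u + 180) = (u + 2)*(u + 3)*(u^3 - 4*u^2 - 17*u + 60) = (u + 2)*(u + 3)*(u + 4)*(u^2 - 8*u + 15) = (u - 3)*(u + 2)*(u + 3)*(u + 4)*(u - 5)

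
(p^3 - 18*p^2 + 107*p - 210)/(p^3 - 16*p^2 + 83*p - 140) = (p - 6)/(p - 4)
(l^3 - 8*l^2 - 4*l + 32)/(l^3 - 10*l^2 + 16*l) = (l + 2)/l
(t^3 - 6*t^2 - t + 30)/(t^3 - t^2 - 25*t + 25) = (t^2 - t - 6)/(t^2 + 4*t - 5)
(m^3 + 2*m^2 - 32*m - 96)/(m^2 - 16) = (m^2 - 2*m - 24)/(m - 4)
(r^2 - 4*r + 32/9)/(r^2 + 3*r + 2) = (r^2 - 4*r + 32/9)/(r^2 + 3*r + 2)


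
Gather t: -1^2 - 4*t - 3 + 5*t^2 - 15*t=5*t^2 - 19*t - 4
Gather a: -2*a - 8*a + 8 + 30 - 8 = 30 - 10*a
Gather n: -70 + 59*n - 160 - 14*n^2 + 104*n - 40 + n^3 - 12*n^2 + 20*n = n^3 - 26*n^2 + 183*n - 270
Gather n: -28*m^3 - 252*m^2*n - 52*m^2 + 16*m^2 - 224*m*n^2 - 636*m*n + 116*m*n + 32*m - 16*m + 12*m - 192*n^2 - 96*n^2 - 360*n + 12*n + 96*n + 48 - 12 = -28*m^3 - 36*m^2 + 28*m + n^2*(-224*m - 288) + n*(-252*m^2 - 520*m - 252) + 36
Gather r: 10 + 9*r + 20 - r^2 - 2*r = -r^2 + 7*r + 30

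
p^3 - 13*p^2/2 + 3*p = p*(p - 6)*(p - 1/2)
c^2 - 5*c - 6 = (c - 6)*(c + 1)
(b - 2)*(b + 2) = b^2 - 4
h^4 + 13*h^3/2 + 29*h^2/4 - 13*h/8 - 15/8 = (h - 1/2)*(h + 1/2)*(h + 3/2)*(h + 5)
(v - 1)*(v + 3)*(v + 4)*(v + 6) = v^4 + 12*v^3 + 41*v^2 + 18*v - 72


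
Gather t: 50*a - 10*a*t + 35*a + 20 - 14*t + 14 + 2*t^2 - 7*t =85*a + 2*t^2 + t*(-10*a - 21) + 34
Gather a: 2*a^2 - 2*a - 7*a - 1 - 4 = 2*a^2 - 9*a - 5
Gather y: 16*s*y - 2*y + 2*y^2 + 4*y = 2*y^2 + y*(16*s + 2)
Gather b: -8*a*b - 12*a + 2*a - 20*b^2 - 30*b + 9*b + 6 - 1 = -10*a - 20*b^2 + b*(-8*a - 21) + 5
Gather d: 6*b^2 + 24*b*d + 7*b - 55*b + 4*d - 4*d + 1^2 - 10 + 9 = 6*b^2 + 24*b*d - 48*b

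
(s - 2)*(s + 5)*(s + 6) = s^3 + 9*s^2 + 8*s - 60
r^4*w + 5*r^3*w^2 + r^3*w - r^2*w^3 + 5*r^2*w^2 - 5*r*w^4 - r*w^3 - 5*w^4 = (r - w)*(r + w)*(r + 5*w)*(r*w + w)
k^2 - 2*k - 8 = (k - 4)*(k + 2)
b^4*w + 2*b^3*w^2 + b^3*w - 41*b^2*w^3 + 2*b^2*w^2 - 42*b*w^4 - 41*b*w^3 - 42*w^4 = (b - 6*w)*(b + w)*(b + 7*w)*(b*w + w)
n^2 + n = n*(n + 1)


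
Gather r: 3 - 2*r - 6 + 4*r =2*r - 3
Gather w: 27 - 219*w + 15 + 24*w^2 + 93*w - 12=24*w^2 - 126*w + 30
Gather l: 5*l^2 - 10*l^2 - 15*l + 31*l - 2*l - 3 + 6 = -5*l^2 + 14*l + 3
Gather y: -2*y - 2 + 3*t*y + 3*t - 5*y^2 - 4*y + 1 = 3*t - 5*y^2 + y*(3*t - 6) - 1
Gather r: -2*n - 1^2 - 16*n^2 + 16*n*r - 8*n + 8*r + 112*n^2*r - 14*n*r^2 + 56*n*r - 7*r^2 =-16*n^2 - 10*n + r^2*(-14*n - 7) + r*(112*n^2 + 72*n + 8) - 1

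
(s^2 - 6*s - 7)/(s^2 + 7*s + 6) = (s - 7)/(s + 6)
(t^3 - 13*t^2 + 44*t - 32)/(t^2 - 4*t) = t - 9 + 8/t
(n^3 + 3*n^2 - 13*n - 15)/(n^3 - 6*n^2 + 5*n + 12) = (n + 5)/(n - 4)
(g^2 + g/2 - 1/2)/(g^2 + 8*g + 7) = (g - 1/2)/(g + 7)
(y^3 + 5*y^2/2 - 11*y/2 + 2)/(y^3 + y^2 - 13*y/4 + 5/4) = 2*(y + 4)/(2*y + 5)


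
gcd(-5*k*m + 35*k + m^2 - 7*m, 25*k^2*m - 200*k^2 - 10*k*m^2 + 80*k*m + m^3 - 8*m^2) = 5*k - m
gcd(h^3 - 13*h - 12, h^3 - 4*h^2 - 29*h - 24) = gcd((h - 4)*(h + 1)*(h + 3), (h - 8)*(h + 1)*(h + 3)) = h^2 + 4*h + 3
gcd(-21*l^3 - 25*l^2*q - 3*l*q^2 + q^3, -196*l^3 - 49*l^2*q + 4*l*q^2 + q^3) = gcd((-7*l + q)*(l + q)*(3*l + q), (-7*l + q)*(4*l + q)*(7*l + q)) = -7*l + q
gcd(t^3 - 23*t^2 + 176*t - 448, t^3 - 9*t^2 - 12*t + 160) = t - 8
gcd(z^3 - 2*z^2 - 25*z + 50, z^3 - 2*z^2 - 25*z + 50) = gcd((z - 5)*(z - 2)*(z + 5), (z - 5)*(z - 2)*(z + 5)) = z^3 - 2*z^2 - 25*z + 50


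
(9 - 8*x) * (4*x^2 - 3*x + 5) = -32*x^3 + 60*x^2 - 67*x + 45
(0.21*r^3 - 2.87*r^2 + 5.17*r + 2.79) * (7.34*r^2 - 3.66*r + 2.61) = 1.5414*r^5 - 21.8344*r^4 + 49.0001*r^3 - 5.9343*r^2 + 3.2823*r + 7.2819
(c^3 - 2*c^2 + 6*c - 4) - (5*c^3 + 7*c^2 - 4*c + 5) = -4*c^3 - 9*c^2 + 10*c - 9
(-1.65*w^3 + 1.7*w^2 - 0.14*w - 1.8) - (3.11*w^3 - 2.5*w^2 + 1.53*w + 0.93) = -4.76*w^3 + 4.2*w^2 - 1.67*w - 2.73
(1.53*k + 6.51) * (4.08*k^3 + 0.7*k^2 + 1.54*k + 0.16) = 6.2424*k^4 + 27.6318*k^3 + 6.9132*k^2 + 10.2702*k + 1.0416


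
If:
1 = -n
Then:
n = -1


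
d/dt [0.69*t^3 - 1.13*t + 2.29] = 2.07*t^2 - 1.13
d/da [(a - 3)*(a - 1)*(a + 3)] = 3*a^2 - 2*a - 9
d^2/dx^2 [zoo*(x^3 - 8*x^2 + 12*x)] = zoo*(x + 1)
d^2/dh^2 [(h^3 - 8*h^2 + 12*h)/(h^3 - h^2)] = 2*(-7*h^3 + 36*h^2 - 36*h + 12)/(h^3*(h^3 - 3*h^2 + 3*h - 1))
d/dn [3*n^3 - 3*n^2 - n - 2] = 9*n^2 - 6*n - 1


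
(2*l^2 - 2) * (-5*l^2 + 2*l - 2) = -10*l^4 + 4*l^3 + 6*l^2 - 4*l + 4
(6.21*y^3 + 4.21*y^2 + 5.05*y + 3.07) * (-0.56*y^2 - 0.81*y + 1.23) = -3.4776*y^5 - 7.3877*y^4 + 1.4002*y^3 - 0.6314*y^2 + 3.7248*y + 3.7761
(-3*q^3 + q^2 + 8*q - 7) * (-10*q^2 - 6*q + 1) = 30*q^5 + 8*q^4 - 89*q^3 + 23*q^2 + 50*q - 7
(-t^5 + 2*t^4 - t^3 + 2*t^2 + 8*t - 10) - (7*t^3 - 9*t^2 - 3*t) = -t^5 + 2*t^4 - 8*t^3 + 11*t^2 + 11*t - 10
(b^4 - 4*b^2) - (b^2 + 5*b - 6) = b^4 - 5*b^2 - 5*b + 6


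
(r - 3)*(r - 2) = r^2 - 5*r + 6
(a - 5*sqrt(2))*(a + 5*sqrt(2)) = a^2 - 50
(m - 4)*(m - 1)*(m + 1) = m^3 - 4*m^2 - m + 4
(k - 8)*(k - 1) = k^2 - 9*k + 8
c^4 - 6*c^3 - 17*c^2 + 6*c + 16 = (c - 8)*(c - 1)*(c + 1)*(c + 2)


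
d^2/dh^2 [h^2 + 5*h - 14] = 2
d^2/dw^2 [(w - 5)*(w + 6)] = 2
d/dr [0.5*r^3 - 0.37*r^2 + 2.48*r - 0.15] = 1.5*r^2 - 0.74*r + 2.48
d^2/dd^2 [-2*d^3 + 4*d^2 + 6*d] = 8 - 12*d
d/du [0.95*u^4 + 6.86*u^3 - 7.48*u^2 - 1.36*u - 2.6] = 3.8*u^3 + 20.58*u^2 - 14.96*u - 1.36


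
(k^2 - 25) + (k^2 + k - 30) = 2*k^2 + k - 55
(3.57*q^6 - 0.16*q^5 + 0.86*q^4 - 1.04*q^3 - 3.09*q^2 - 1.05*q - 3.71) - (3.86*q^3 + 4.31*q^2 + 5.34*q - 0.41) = 3.57*q^6 - 0.16*q^5 + 0.86*q^4 - 4.9*q^3 - 7.4*q^2 - 6.39*q - 3.3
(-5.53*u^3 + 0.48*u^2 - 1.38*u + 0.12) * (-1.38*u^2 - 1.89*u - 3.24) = 7.6314*u^5 + 9.7893*u^4 + 18.9144*u^3 + 0.8874*u^2 + 4.2444*u - 0.3888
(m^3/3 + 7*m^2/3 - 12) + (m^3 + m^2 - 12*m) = 4*m^3/3 + 10*m^2/3 - 12*m - 12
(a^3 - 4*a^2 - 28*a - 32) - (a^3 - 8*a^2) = 4*a^2 - 28*a - 32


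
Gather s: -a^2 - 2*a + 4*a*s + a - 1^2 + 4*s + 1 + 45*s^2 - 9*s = -a^2 - a + 45*s^2 + s*(4*a - 5)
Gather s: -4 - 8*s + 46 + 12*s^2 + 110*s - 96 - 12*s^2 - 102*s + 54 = 0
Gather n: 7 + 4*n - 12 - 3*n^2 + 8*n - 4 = -3*n^2 + 12*n - 9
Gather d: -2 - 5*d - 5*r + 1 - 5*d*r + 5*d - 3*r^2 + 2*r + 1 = -5*d*r - 3*r^2 - 3*r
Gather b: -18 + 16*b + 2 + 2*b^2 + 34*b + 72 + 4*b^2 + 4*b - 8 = 6*b^2 + 54*b + 48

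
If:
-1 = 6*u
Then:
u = -1/6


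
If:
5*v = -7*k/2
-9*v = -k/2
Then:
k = 0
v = 0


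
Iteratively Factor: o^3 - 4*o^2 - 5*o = (o)*(o^2 - 4*o - 5) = o*(o - 5)*(o + 1)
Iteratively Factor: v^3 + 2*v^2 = (v)*(v^2 + 2*v) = v*(v + 2)*(v)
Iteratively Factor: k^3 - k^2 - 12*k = (k - 4)*(k^2 + 3*k) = k*(k - 4)*(k + 3)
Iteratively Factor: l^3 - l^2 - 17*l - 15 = (l + 1)*(l^2 - 2*l - 15) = (l - 5)*(l + 1)*(l + 3)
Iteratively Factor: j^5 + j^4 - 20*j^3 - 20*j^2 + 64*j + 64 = (j + 1)*(j^4 - 20*j^2 + 64) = (j + 1)*(j + 2)*(j^3 - 2*j^2 - 16*j + 32) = (j + 1)*(j + 2)*(j + 4)*(j^2 - 6*j + 8) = (j - 4)*(j + 1)*(j + 2)*(j + 4)*(j - 2)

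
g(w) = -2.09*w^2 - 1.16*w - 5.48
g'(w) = -4.18*w - 1.16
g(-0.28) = -5.32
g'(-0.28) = 0.01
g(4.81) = -59.41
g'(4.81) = -21.27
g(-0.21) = -5.33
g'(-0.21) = -0.28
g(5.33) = -71.04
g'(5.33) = -23.44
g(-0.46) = -5.39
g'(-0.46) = 0.76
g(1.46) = -11.63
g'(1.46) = -7.26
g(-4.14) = -36.50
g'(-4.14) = 16.15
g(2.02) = -16.35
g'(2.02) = -9.60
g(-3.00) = -20.81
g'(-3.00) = 11.38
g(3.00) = -27.77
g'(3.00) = -13.70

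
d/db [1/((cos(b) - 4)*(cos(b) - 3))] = (2*cos(b) - 7)*sin(b)/((cos(b) - 4)^2*(cos(b) - 3)^2)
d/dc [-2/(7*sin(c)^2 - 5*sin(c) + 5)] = 2*(14*sin(c) - 5)*cos(c)/(7*sin(c)^2 - 5*sin(c) + 5)^2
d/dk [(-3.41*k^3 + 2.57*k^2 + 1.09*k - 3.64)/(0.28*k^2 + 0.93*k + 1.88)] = (-0.9548*k^4 - 6.3426*k^3 - 17.1475*k^2 + 11.7016*k + 5.4344)/(0.0784*k^4 + 0.5208*k^3 + 1.9177*k^2 + 3.4968*k + 3.5344)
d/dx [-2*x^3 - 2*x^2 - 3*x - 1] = -6*x^2 - 4*x - 3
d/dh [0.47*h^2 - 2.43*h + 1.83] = 0.94*h - 2.43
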